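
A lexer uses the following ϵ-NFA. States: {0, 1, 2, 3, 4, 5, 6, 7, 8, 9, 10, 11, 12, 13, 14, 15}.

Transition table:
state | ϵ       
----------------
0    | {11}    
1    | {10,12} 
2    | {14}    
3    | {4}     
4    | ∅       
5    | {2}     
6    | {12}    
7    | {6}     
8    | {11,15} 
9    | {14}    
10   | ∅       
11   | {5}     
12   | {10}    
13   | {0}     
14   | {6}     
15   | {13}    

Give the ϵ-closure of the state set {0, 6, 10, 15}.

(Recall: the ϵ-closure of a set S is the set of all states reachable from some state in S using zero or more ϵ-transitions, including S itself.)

Start with {0, 6, 10, 15}.
From 0 via ϵ: add 11.
From 6 via ϵ: add 12.
From 15 via ϵ: add 13.
From 11 via ϵ: add 5.
From 5 via ϵ: add 2.
From 2 via ϵ: add 14.
No new states can be added; the closed set is {0, 2, 5, 6, 10, 11, 12, 13, 14, 15}.

{0, 2, 5, 6, 10, 11, 12, 13, 14, 15}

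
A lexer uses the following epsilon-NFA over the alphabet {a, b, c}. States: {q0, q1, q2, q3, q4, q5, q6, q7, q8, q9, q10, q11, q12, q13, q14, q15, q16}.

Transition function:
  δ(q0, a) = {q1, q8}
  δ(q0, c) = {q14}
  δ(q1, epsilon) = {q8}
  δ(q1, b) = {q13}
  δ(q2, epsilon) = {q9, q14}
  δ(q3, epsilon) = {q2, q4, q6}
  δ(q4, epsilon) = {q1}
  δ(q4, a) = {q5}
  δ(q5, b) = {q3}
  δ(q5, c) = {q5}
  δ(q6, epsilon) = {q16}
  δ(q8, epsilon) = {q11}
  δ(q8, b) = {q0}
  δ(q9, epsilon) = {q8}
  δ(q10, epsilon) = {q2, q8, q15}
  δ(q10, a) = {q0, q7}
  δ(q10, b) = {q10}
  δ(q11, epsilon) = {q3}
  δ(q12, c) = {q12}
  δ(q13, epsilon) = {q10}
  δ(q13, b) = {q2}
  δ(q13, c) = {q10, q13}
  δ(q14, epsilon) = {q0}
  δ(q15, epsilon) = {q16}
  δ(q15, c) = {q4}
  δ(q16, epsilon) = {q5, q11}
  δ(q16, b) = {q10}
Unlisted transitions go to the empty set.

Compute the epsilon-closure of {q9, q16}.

{q0, q1, q2, q3, q4, q5, q6, q8, q9, q11, q14, q16}

Start with {q9, q16}.
From q9 via epsilon: add q8.
From q16 via epsilon: add q5, q11.
From q11 via epsilon: add q3.
From q3 via epsilon: add q2, q4, q6.
From q2 via epsilon: add q14.
From q4 via epsilon: add q1.
From q14 via epsilon: add q0.
No new states can be added; the closed set is {q0, q1, q2, q3, q4, q5, q6, q8, q9, q11, q14, q16}.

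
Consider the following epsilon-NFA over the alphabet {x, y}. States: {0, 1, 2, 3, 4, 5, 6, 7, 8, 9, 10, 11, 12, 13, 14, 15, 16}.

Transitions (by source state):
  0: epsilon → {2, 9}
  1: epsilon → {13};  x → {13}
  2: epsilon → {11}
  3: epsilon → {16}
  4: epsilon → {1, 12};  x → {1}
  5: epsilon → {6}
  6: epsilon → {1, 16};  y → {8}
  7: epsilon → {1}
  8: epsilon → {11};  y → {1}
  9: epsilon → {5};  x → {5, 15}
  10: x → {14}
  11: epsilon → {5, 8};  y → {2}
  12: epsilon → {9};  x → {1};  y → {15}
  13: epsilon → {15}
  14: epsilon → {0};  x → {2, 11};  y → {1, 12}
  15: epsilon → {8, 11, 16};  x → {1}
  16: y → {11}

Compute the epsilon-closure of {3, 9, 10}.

Start with {3, 9, 10}.
From 3 via epsilon: add 16.
From 9 via epsilon: add 5.
From 5 via epsilon: add 6.
From 6 via epsilon: add 1.
From 1 via epsilon: add 13.
From 13 via epsilon: add 15.
From 15 via epsilon: add 8, 11.
No new states can be added; the closed set is {1, 3, 5, 6, 8, 9, 10, 11, 13, 15, 16}.

{1, 3, 5, 6, 8, 9, 10, 11, 13, 15, 16}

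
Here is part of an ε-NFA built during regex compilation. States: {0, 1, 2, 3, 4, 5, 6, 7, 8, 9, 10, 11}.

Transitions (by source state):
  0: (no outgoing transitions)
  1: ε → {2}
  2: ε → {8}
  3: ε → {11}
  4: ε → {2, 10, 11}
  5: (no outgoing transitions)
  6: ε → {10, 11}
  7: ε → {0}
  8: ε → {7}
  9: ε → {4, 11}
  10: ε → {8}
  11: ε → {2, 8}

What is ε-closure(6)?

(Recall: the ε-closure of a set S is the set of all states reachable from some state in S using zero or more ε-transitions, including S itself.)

{0, 2, 6, 7, 8, 10, 11}

Start with {6}.
From 6 via ε: add 10, 11.
From 10 via ε: add 8.
From 11 via ε: add 2.
From 8 via ε: add 7.
From 7 via ε: add 0.
No new states can be added; the closed set is {0, 2, 6, 7, 8, 10, 11}.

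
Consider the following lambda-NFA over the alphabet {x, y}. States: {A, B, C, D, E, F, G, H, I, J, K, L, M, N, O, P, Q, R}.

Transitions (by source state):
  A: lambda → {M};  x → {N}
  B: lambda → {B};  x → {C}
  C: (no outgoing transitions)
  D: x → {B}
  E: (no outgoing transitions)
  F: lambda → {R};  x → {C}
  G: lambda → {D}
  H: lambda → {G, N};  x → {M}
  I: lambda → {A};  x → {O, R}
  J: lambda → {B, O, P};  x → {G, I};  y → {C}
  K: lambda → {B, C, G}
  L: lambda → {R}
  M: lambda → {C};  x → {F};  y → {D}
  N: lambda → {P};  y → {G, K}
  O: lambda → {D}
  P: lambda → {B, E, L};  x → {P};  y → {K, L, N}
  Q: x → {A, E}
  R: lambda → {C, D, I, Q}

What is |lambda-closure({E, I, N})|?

Start with {E, I, N}.
From I via lambda: add A.
From N via lambda: add P.
From A via lambda: add M.
From P via lambda: add B, L.
From L via lambda: add R.
From M via lambda: add C.
From R via lambda: add D, Q.
lambda-closure = {A, B, C, D, E, I, L, M, N, P, Q, R}, which has 12 states.

12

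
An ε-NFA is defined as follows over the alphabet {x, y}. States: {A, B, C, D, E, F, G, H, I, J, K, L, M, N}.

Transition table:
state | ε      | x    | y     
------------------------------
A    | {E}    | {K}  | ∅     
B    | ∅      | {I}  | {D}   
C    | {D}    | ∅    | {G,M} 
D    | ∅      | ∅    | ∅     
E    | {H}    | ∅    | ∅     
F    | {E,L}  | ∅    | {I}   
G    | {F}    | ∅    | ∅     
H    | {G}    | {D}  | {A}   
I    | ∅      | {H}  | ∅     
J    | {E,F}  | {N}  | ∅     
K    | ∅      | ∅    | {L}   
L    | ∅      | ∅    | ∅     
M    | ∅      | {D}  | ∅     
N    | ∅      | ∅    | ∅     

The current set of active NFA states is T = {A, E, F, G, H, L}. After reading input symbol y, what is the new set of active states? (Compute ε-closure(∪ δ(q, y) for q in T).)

{A, E, F, G, H, I, L}

F on y → {I}.
H on y → {A}.
No y-transition from A, E, G, L.
Union after reading y: {A, I}.
Now take the ε-closure:
From A via ε: add E.
From E via ε: add H.
From H via ε: add G.
From G via ε: add F.
From F via ε: add L.
No new states can be added; the closed set is {A, E, F, G, H, I, L}.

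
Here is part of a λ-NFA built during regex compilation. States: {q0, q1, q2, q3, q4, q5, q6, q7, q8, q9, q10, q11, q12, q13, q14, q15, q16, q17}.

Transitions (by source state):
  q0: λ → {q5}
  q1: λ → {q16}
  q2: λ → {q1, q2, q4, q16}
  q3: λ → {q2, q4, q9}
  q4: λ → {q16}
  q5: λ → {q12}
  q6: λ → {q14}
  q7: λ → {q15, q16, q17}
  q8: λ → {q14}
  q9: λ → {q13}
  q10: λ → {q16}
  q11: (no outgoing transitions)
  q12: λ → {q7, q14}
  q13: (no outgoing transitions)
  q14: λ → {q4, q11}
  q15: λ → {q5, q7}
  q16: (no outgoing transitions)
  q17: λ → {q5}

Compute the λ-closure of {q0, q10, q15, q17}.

Start with {q0, q10, q15, q17}.
From q0 via λ: add q5.
From q10 via λ: add q16.
From q15 via λ: add q7.
From q5 via λ: add q12.
From q12 via λ: add q14.
From q14 via λ: add q4, q11.
No new states can be added; the closed set is {q0, q4, q5, q7, q10, q11, q12, q14, q15, q16, q17}.

{q0, q4, q5, q7, q10, q11, q12, q14, q15, q16, q17}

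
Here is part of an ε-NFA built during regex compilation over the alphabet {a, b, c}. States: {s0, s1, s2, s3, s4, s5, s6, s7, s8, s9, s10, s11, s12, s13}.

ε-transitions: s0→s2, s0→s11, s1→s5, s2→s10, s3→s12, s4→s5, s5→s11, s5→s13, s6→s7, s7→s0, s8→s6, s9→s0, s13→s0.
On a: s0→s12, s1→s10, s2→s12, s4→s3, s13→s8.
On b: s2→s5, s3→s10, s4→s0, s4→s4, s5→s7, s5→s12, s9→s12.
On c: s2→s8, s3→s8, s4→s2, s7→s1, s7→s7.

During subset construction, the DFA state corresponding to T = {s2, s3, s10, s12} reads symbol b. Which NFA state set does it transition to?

s2 on b → {s5}.
s3 on b → {s10}.
No b-transition from s10, s12.
Union after reading b: {s5, s10}.
Now take the ε-closure:
From s5 via ε: add s11, s13.
From s13 via ε: add s0.
From s0 via ε: add s2.
No new states can be added; the closed set is {s0, s2, s5, s10, s11, s13}.

{s0, s2, s5, s10, s11, s13}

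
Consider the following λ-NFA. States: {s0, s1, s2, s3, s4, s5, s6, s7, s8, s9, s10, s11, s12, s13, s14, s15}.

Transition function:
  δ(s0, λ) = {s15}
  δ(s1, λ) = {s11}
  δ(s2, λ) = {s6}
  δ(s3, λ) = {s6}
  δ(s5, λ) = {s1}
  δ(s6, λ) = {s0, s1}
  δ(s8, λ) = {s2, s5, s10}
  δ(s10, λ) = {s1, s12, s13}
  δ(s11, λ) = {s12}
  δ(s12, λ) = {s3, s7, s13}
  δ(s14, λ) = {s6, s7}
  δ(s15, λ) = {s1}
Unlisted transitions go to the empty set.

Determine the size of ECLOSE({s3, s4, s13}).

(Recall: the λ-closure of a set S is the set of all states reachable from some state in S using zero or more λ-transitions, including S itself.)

Start with {s3, s4, s13}.
From s3 via λ: add s6.
From s6 via λ: add s0, s1.
From s0 via λ: add s15.
From s1 via λ: add s11.
From s11 via λ: add s12.
From s12 via λ: add s7.
λ-closure = {s0, s1, s3, s4, s6, s7, s11, s12, s13, s15}, which has 10 states.

10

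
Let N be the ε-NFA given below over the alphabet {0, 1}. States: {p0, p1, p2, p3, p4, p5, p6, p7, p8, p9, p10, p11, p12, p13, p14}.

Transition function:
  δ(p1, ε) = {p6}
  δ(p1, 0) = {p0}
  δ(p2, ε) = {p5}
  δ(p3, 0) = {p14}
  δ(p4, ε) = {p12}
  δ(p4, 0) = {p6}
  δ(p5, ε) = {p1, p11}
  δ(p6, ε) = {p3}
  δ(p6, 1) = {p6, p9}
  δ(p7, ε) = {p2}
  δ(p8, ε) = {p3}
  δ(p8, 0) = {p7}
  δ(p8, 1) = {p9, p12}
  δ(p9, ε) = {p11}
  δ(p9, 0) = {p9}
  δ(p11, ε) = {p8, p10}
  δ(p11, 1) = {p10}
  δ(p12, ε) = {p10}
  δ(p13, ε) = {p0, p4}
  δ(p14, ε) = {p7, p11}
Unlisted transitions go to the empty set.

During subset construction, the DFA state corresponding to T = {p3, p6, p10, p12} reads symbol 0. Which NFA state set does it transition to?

p3 on 0 → {p14}.
No 0-transition from p6, p10, p12.
Union after reading 0: {p14}.
Now take the ε-closure:
From p14 via ε: add p7, p11.
From p7 via ε: add p2.
From p11 via ε: add p8, p10.
From p2 via ε: add p5.
From p8 via ε: add p3.
From p5 via ε: add p1.
From p1 via ε: add p6.
No new states can be added; the closed set is {p1, p2, p3, p5, p6, p7, p8, p10, p11, p14}.

{p1, p2, p3, p5, p6, p7, p8, p10, p11, p14}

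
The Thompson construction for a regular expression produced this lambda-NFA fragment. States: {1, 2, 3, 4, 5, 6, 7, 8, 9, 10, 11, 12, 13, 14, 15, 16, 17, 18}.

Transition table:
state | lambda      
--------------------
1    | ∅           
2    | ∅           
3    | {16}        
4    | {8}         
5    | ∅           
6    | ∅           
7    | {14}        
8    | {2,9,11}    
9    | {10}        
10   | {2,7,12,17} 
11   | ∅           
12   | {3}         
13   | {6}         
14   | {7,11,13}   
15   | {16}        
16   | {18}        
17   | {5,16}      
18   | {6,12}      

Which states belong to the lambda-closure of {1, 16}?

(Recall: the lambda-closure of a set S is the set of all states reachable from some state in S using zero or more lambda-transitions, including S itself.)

{1, 3, 6, 12, 16, 18}

Start with {1, 16}.
From 16 via lambda: add 18.
From 18 via lambda: add 6, 12.
From 12 via lambda: add 3.
No new states can be added; the closed set is {1, 3, 6, 12, 16, 18}.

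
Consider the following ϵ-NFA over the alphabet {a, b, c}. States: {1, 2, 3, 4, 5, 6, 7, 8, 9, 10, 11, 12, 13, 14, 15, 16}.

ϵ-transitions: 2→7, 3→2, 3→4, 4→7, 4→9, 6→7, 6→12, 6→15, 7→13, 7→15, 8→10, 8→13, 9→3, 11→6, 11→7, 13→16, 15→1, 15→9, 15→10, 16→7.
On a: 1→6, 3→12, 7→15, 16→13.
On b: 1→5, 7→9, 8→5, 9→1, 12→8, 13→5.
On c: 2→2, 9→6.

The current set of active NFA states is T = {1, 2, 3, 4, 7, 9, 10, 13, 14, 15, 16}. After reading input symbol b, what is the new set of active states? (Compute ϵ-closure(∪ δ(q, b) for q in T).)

1 on b → {5}.
7 on b → {9}.
9 on b → {1}.
13 on b → {5}.
No b-transition from 2, 3, 4, 10, 14, 15, 16.
Union after reading b: {1, 5, 9}.
Now take the ϵ-closure:
From 9 via ϵ: add 3.
From 3 via ϵ: add 2, 4.
From 2 via ϵ: add 7.
From 7 via ϵ: add 13, 15.
From 13 via ϵ: add 16.
From 15 via ϵ: add 10.
No new states can be added; the closed set is {1, 2, 3, 4, 5, 7, 9, 10, 13, 15, 16}.

{1, 2, 3, 4, 5, 7, 9, 10, 13, 15, 16}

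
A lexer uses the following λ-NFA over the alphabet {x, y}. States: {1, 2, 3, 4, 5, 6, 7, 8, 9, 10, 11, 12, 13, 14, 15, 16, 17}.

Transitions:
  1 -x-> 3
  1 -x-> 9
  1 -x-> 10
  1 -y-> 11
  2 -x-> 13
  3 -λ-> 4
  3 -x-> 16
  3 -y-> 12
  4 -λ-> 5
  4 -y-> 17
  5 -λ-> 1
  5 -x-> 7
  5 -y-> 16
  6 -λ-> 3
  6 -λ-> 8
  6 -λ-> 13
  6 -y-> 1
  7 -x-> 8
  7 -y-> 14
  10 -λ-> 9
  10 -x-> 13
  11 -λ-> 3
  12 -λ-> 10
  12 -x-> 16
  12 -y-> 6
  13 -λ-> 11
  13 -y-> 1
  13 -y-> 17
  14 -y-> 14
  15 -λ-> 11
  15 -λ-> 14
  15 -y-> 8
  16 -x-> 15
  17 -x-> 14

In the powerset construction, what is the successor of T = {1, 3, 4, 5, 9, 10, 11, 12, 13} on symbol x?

1 on x → {3, 9, 10}.
3 on x → {16}.
5 on x → {7}.
10 on x → {13}.
12 on x → {16}.
No x-transition from 4, 9, 11, 13.
Union after reading x: {3, 7, 9, 10, 13, 16}.
Now take the λ-closure:
From 3 via λ: add 4.
From 13 via λ: add 11.
From 4 via λ: add 5.
From 5 via λ: add 1.
No new states can be added; the closed set is {1, 3, 4, 5, 7, 9, 10, 11, 13, 16}.

{1, 3, 4, 5, 7, 9, 10, 11, 13, 16}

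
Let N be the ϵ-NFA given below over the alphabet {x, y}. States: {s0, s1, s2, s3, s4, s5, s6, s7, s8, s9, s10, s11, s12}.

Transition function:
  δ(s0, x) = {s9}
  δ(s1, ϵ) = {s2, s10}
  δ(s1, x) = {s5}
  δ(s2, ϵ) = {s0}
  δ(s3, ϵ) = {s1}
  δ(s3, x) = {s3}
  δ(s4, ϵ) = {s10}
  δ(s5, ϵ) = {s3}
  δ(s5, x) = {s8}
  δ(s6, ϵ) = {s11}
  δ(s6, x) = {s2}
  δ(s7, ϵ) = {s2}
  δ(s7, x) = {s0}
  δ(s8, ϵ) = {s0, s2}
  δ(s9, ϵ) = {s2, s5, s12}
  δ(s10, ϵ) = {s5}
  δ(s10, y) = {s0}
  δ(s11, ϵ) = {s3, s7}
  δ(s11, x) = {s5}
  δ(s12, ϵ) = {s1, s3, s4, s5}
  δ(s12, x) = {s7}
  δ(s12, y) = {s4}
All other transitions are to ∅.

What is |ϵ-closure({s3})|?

6

Start with {s3}.
From s3 via ϵ: add s1.
From s1 via ϵ: add s2, s10.
From s2 via ϵ: add s0.
From s10 via ϵ: add s5.
ϵ-closure = {s0, s1, s2, s3, s5, s10}, which has 6 states.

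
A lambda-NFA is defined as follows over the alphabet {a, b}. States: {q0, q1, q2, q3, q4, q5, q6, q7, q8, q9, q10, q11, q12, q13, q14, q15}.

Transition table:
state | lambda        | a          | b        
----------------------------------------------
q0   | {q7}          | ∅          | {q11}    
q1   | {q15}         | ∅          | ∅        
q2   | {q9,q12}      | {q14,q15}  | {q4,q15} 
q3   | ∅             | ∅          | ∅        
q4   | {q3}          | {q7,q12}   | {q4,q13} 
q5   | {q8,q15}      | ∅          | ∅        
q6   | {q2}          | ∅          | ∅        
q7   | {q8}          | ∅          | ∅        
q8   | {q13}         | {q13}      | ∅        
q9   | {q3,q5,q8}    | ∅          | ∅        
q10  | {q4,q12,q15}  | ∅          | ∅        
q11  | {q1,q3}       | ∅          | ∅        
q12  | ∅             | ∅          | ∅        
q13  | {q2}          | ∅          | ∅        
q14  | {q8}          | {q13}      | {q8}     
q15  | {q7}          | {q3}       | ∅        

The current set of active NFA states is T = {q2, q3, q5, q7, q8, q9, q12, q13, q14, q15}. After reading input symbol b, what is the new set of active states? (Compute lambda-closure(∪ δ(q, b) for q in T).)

{q2, q3, q4, q5, q7, q8, q9, q12, q13, q15}

q2 on b → {q4, q15}.
q14 on b → {q8}.
No b-transition from q3, q5, q7, q8, q9, q12, q13, q15.
Union after reading b: {q4, q8, q15}.
Now take the lambda-closure:
From q4 via lambda: add q3.
From q8 via lambda: add q13.
From q15 via lambda: add q7.
From q13 via lambda: add q2.
From q2 via lambda: add q9, q12.
From q9 via lambda: add q5.
No new states can be added; the closed set is {q2, q3, q4, q5, q7, q8, q9, q12, q13, q15}.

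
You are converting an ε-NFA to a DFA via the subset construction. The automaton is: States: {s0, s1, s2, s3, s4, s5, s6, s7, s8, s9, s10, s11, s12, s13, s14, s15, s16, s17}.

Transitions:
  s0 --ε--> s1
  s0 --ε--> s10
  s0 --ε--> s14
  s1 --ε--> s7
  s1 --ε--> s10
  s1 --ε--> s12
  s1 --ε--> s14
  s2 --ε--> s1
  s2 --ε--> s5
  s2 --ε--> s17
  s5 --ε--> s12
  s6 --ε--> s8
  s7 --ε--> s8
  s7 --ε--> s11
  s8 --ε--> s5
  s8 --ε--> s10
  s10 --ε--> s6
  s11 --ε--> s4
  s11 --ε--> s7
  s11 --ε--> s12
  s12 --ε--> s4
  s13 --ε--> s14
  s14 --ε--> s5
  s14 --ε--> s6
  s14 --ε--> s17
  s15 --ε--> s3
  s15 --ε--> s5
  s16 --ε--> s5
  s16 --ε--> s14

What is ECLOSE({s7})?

Start with {s7}.
From s7 via ε: add s8, s11.
From s8 via ε: add s5, s10.
From s11 via ε: add s4, s12.
From s10 via ε: add s6.
No new states can be added; the closed set is {s4, s5, s6, s7, s8, s10, s11, s12}.

{s4, s5, s6, s7, s8, s10, s11, s12}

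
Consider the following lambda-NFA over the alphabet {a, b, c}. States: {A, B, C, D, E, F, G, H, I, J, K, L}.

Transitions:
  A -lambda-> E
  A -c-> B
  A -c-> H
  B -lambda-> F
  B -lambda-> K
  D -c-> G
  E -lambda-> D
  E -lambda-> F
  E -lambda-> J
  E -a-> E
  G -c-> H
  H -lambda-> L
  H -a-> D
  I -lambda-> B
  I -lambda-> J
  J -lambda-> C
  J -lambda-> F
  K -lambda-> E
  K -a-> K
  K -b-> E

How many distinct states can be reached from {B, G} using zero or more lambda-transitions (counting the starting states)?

Start with {B, G}.
From B via lambda: add F, K.
From K via lambda: add E.
From E via lambda: add D, J.
From J via lambda: add C.
lambda-closure = {B, C, D, E, F, G, J, K}, which has 8 states.

8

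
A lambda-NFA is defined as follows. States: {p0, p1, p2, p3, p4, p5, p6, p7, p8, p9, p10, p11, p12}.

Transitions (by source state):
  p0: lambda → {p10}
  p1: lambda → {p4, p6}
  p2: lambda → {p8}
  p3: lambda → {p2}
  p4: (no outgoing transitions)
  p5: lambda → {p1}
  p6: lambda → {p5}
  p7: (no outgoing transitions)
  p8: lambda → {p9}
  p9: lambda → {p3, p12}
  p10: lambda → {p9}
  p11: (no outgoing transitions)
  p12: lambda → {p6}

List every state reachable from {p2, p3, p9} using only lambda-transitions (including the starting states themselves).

{p1, p2, p3, p4, p5, p6, p8, p9, p12}

Start with {p2, p3, p9}.
From p2 via lambda: add p8.
From p9 via lambda: add p12.
From p12 via lambda: add p6.
From p6 via lambda: add p5.
From p5 via lambda: add p1.
From p1 via lambda: add p4.
No new states can be added; the closed set is {p1, p2, p3, p4, p5, p6, p8, p9, p12}.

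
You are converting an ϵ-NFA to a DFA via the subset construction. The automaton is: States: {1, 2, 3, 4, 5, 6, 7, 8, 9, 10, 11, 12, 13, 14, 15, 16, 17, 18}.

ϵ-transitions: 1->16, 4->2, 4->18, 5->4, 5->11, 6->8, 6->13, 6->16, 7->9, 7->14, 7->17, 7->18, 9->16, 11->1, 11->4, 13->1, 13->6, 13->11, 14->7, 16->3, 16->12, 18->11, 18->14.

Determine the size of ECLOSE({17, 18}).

12

Start with {17, 18}.
From 18 via ϵ: add 11, 14.
From 11 via ϵ: add 1, 4.
From 14 via ϵ: add 7.
From 1 via ϵ: add 16.
From 4 via ϵ: add 2.
From 7 via ϵ: add 9.
From 16 via ϵ: add 3, 12.
ϵ-closure = {1, 2, 3, 4, 7, 9, 11, 12, 14, 16, 17, 18}, which has 12 states.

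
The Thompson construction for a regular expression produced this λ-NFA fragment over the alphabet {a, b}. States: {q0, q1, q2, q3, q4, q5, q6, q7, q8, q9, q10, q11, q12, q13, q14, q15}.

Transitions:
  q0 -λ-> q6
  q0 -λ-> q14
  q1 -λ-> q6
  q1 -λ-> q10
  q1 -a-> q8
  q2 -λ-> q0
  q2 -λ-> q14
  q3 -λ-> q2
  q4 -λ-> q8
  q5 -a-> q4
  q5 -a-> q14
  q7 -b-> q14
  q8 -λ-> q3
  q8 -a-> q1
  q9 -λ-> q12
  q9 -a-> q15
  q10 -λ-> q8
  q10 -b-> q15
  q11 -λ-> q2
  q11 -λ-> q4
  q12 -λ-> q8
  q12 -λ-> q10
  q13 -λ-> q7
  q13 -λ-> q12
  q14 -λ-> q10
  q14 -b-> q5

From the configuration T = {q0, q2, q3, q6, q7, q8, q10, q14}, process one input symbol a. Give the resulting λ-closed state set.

q8 on a → {q1}.
No a-transition from q0, q2, q3, q6, q7, q10, q14.
Union after reading a: {q1}.
Now take the λ-closure:
From q1 via λ: add q6, q10.
From q10 via λ: add q8.
From q8 via λ: add q3.
From q3 via λ: add q2.
From q2 via λ: add q0, q14.
No new states can be added; the closed set is {q0, q1, q2, q3, q6, q8, q10, q14}.

{q0, q1, q2, q3, q6, q8, q10, q14}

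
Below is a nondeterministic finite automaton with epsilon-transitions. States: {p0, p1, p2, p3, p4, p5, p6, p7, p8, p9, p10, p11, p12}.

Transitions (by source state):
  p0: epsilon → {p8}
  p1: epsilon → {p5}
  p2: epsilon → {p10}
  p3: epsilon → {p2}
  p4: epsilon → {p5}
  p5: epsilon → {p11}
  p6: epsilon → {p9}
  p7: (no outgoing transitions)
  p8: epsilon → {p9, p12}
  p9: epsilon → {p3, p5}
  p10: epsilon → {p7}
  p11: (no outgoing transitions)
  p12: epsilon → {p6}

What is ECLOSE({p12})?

{p2, p3, p5, p6, p7, p9, p10, p11, p12}

Start with {p12}.
From p12 via epsilon: add p6.
From p6 via epsilon: add p9.
From p9 via epsilon: add p3, p5.
From p3 via epsilon: add p2.
From p5 via epsilon: add p11.
From p2 via epsilon: add p10.
From p10 via epsilon: add p7.
No new states can be added; the closed set is {p2, p3, p5, p6, p7, p9, p10, p11, p12}.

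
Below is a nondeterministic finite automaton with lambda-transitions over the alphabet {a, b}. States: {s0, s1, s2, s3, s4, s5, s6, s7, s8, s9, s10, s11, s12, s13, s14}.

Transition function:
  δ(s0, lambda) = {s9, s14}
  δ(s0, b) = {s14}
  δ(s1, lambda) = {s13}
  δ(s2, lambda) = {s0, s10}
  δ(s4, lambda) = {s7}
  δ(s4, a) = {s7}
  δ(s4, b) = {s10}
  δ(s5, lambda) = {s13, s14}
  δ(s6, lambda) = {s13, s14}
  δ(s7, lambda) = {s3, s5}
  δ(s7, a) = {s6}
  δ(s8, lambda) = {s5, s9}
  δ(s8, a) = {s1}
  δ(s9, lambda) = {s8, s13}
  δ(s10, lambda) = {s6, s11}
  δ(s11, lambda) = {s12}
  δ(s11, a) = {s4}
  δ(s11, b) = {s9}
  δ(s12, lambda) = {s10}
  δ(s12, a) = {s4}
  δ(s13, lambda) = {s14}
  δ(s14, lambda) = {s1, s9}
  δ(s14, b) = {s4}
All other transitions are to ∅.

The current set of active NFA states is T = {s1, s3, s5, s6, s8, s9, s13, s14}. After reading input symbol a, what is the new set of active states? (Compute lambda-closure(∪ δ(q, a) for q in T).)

{s1, s5, s8, s9, s13, s14}

s8 on a → {s1}.
No a-transition from s1, s3, s5, s6, s9, s13, s14.
Union after reading a: {s1}.
Now take the lambda-closure:
From s1 via lambda: add s13.
From s13 via lambda: add s14.
From s14 via lambda: add s9.
From s9 via lambda: add s8.
From s8 via lambda: add s5.
No new states can be added; the closed set is {s1, s5, s8, s9, s13, s14}.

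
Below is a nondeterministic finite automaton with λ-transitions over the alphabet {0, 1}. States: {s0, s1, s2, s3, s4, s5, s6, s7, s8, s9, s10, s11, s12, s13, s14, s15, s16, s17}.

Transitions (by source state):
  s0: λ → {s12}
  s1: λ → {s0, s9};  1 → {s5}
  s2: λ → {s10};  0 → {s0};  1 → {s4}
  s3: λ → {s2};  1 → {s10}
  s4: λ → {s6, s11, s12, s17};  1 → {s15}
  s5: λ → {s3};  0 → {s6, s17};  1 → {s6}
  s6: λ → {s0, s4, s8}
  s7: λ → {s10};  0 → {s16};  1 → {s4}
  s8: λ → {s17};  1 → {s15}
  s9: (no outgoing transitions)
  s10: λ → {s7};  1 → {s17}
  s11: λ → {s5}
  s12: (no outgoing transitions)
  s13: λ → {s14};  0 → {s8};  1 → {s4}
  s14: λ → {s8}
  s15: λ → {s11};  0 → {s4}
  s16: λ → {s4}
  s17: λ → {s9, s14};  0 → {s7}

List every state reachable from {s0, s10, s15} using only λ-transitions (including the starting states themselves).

{s0, s2, s3, s5, s7, s10, s11, s12, s15}

Start with {s0, s10, s15}.
From s0 via λ: add s12.
From s10 via λ: add s7.
From s15 via λ: add s11.
From s11 via λ: add s5.
From s5 via λ: add s3.
From s3 via λ: add s2.
No new states can be added; the closed set is {s0, s2, s3, s5, s7, s10, s11, s12, s15}.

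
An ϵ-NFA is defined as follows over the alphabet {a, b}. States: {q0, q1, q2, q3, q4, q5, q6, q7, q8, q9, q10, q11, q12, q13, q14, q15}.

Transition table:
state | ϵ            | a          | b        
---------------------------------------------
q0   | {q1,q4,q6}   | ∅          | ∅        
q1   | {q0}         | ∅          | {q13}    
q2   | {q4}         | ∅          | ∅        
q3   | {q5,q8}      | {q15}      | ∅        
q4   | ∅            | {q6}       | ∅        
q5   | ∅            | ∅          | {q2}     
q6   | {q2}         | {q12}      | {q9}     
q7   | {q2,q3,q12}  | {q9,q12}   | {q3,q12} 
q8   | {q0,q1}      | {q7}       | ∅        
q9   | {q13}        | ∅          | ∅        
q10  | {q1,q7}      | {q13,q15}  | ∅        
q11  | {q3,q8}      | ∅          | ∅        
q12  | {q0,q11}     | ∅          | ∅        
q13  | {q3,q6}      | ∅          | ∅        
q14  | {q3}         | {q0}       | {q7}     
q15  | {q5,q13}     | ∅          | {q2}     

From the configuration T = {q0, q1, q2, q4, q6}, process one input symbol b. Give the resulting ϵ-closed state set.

{q0, q1, q2, q3, q4, q5, q6, q8, q9, q13}

q1 on b → {q13}.
q6 on b → {q9}.
No b-transition from q0, q2, q4.
Union after reading b: {q9, q13}.
Now take the ϵ-closure:
From q13 via ϵ: add q3, q6.
From q3 via ϵ: add q5, q8.
From q6 via ϵ: add q2.
From q2 via ϵ: add q4.
From q8 via ϵ: add q0, q1.
No new states can be added; the closed set is {q0, q1, q2, q3, q4, q5, q6, q8, q9, q13}.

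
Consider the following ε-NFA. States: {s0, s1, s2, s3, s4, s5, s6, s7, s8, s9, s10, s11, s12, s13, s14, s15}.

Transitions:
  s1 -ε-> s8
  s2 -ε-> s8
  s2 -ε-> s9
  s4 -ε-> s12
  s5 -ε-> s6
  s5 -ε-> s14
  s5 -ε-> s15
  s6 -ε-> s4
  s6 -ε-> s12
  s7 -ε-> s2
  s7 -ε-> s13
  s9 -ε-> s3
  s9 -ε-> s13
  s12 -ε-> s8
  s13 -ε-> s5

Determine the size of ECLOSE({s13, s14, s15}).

Start with {s13, s14, s15}.
From s13 via ε: add s5.
From s5 via ε: add s6.
From s6 via ε: add s4, s12.
From s12 via ε: add s8.
ε-closure = {s4, s5, s6, s8, s12, s13, s14, s15}, which has 8 states.

8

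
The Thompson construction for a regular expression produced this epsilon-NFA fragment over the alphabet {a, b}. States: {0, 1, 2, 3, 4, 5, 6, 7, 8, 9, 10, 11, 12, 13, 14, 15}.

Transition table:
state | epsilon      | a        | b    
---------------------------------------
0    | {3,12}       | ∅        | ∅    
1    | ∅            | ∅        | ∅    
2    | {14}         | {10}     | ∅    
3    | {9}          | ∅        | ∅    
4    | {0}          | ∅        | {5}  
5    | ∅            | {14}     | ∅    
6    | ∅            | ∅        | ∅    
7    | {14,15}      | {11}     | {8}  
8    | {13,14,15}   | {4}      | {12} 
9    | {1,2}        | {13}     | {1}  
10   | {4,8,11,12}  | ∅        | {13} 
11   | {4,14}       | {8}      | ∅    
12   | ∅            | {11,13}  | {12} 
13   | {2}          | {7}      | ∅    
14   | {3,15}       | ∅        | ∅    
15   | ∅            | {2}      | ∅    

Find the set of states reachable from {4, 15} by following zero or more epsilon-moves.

{0, 1, 2, 3, 4, 9, 12, 14, 15}

Start with {4, 15}.
From 4 via epsilon: add 0.
From 0 via epsilon: add 3, 12.
From 3 via epsilon: add 9.
From 9 via epsilon: add 1, 2.
From 2 via epsilon: add 14.
No new states can be added; the closed set is {0, 1, 2, 3, 4, 9, 12, 14, 15}.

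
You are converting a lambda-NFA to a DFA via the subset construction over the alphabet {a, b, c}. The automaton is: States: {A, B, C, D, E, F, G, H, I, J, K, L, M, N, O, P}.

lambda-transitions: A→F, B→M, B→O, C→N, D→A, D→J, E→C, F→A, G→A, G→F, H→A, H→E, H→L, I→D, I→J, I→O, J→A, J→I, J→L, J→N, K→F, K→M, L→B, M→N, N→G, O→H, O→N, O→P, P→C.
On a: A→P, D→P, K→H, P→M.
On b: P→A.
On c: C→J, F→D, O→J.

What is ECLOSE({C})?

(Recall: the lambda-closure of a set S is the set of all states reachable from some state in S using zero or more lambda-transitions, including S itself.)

{A, C, F, G, N}

Start with {C}.
From C via lambda: add N.
From N via lambda: add G.
From G via lambda: add A, F.
No new states can be added; the closed set is {A, C, F, G, N}.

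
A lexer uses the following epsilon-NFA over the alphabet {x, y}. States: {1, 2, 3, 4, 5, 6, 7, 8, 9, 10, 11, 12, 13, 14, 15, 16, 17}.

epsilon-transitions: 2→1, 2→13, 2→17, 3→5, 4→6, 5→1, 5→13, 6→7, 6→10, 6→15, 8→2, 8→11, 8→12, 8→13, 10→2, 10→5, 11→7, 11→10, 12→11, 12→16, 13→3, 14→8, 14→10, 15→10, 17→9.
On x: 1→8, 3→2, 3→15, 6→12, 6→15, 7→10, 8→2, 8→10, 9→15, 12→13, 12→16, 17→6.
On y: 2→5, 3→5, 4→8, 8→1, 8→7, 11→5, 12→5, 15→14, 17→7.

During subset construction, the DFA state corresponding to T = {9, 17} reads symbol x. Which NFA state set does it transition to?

{1, 2, 3, 5, 6, 7, 9, 10, 13, 15, 17}

9 on x → {15}.
17 on x → {6}.
Union after reading x: {6, 15}.
Now take the epsilon-closure:
From 6 via epsilon: add 7, 10.
From 10 via epsilon: add 2, 5.
From 2 via epsilon: add 1, 13, 17.
From 13 via epsilon: add 3.
From 17 via epsilon: add 9.
No new states can be added; the closed set is {1, 2, 3, 5, 6, 7, 9, 10, 13, 15, 17}.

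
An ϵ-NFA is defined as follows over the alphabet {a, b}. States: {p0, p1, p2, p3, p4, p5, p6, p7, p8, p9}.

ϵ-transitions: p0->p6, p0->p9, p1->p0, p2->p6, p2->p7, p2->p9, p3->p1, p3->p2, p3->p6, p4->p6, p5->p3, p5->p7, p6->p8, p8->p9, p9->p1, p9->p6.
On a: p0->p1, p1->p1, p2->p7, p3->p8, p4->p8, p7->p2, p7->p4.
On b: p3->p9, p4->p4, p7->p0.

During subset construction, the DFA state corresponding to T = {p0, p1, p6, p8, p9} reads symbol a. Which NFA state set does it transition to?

p0 on a → {p1}.
p1 on a → {p1}.
No a-transition from p6, p8, p9.
Union after reading a: {p1}.
Now take the ϵ-closure:
From p1 via ϵ: add p0.
From p0 via ϵ: add p6, p9.
From p6 via ϵ: add p8.
No new states can be added; the closed set is {p0, p1, p6, p8, p9}.

{p0, p1, p6, p8, p9}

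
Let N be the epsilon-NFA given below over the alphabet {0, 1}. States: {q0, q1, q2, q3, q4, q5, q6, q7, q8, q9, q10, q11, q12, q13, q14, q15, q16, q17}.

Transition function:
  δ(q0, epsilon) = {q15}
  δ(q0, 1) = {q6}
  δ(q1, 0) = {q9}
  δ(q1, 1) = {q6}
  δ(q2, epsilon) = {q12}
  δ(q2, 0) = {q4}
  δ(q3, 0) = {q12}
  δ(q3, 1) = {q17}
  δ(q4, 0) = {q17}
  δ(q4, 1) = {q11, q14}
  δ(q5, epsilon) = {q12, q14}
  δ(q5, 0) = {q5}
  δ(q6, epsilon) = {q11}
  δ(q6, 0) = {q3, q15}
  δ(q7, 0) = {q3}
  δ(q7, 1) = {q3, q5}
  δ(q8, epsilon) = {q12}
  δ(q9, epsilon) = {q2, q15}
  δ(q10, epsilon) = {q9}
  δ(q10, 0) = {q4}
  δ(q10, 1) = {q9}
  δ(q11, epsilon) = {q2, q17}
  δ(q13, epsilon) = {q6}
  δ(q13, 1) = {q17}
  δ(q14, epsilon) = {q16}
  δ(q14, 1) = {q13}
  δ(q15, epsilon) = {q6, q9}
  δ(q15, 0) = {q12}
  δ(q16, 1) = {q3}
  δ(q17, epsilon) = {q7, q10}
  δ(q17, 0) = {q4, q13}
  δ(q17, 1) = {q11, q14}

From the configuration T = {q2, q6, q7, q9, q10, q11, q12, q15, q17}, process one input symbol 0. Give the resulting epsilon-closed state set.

{q2, q3, q4, q6, q7, q9, q10, q11, q12, q13, q15, q17}

q2 on 0 → {q4}.
q6 on 0 → {q3, q15}.
q7 on 0 → {q3}.
q10 on 0 → {q4}.
q15 on 0 → {q12}.
q17 on 0 → {q4, q13}.
No 0-transition from q9, q11, q12.
Union after reading 0: {q3, q4, q12, q13, q15}.
Now take the epsilon-closure:
From q13 via epsilon: add q6.
From q15 via epsilon: add q9.
From q6 via epsilon: add q11.
From q9 via epsilon: add q2.
From q11 via epsilon: add q17.
From q17 via epsilon: add q7, q10.
No new states can be added; the closed set is {q2, q3, q4, q6, q7, q9, q10, q11, q12, q13, q15, q17}.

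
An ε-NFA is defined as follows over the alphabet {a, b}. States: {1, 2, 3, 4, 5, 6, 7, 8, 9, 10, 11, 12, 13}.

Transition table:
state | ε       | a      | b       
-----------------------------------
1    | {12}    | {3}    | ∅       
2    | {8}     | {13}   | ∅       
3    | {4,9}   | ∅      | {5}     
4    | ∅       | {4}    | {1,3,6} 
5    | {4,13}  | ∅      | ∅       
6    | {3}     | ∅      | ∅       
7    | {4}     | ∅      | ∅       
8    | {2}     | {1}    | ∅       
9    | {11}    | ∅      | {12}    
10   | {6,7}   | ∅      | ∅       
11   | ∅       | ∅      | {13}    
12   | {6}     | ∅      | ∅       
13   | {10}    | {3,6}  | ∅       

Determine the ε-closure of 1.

Start with {1}.
From 1 via ε: add 12.
From 12 via ε: add 6.
From 6 via ε: add 3.
From 3 via ε: add 4, 9.
From 9 via ε: add 11.
No new states can be added; the closed set is {1, 3, 4, 6, 9, 11, 12}.

{1, 3, 4, 6, 9, 11, 12}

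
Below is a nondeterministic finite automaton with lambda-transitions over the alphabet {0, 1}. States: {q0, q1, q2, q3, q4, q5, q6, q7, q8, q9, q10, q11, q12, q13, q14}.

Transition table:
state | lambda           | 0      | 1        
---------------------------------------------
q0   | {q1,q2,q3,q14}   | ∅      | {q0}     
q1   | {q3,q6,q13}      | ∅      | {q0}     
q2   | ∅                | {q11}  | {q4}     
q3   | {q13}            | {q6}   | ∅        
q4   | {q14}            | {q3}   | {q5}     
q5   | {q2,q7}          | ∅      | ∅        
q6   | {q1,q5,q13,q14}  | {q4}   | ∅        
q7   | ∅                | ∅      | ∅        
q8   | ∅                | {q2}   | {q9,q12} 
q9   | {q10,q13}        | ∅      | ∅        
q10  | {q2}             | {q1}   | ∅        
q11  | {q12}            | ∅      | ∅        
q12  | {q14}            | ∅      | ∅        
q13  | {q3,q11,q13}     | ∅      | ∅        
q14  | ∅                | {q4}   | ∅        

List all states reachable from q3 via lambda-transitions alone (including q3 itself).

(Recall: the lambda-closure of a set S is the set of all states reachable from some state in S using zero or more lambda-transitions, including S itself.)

{q3, q11, q12, q13, q14}

Start with {q3}.
From q3 via lambda: add q13.
From q13 via lambda: add q11.
From q11 via lambda: add q12.
From q12 via lambda: add q14.
No new states can be added; the closed set is {q3, q11, q12, q13, q14}.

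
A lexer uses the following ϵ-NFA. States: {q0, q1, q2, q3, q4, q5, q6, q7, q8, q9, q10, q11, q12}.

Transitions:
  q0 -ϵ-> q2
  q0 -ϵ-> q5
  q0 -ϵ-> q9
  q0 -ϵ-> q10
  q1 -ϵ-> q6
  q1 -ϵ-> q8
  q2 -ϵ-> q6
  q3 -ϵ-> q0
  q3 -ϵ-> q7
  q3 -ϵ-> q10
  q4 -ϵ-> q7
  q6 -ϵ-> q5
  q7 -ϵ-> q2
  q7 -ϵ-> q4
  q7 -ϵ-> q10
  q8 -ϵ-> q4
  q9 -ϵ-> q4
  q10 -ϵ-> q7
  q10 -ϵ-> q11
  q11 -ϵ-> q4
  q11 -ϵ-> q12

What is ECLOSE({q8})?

Start with {q8}.
From q8 via ϵ: add q4.
From q4 via ϵ: add q7.
From q7 via ϵ: add q2, q10.
From q2 via ϵ: add q6.
From q10 via ϵ: add q11.
From q6 via ϵ: add q5.
From q11 via ϵ: add q12.
No new states can be added; the closed set is {q2, q4, q5, q6, q7, q8, q10, q11, q12}.

{q2, q4, q5, q6, q7, q8, q10, q11, q12}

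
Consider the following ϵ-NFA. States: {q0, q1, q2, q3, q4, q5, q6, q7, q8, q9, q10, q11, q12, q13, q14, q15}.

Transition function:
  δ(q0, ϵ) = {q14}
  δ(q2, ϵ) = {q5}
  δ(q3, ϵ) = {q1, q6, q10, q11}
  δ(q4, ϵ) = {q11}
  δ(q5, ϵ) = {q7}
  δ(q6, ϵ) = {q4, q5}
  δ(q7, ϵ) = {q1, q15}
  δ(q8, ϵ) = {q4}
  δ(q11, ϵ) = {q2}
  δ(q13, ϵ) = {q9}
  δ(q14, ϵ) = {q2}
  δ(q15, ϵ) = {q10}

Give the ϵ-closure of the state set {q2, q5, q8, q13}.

Start with {q2, q5, q8, q13}.
From q5 via ϵ: add q7.
From q8 via ϵ: add q4.
From q13 via ϵ: add q9.
From q4 via ϵ: add q11.
From q7 via ϵ: add q1, q15.
From q15 via ϵ: add q10.
No new states can be added; the closed set is {q1, q2, q4, q5, q7, q8, q9, q10, q11, q13, q15}.

{q1, q2, q4, q5, q7, q8, q9, q10, q11, q13, q15}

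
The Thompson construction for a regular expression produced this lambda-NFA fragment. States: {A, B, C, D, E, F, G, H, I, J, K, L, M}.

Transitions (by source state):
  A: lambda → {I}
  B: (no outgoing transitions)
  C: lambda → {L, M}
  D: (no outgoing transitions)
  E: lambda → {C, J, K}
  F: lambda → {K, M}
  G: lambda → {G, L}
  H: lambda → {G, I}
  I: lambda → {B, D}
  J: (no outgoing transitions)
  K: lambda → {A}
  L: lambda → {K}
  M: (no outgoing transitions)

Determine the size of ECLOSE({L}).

6

Start with {L}.
From L via lambda: add K.
From K via lambda: add A.
From A via lambda: add I.
From I via lambda: add B, D.
lambda-closure = {A, B, D, I, K, L}, which has 6 states.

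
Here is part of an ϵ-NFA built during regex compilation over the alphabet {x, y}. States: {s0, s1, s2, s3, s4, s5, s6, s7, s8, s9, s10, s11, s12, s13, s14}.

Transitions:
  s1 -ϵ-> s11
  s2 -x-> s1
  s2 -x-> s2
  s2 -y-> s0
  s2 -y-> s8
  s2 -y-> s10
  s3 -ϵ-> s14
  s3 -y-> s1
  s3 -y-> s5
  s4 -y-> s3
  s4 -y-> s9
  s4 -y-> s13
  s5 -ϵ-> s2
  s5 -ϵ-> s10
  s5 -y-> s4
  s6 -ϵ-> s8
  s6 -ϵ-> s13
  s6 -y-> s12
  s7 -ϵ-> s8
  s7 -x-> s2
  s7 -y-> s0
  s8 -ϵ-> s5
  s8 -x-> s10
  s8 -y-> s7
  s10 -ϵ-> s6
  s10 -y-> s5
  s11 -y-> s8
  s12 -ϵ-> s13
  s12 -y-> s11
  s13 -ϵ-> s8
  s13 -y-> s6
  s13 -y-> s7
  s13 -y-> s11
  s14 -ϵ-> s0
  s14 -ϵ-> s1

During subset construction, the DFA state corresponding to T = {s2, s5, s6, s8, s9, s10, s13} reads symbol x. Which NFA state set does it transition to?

s2 on x → {s1, s2}.
s8 on x → {s10}.
No x-transition from s5, s6, s9, s10, s13.
Union after reading x: {s1, s2, s10}.
Now take the ϵ-closure:
From s1 via ϵ: add s11.
From s10 via ϵ: add s6.
From s6 via ϵ: add s8, s13.
From s8 via ϵ: add s5.
No new states can be added; the closed set is {s1, s2, s5, s6, s8, s10, s11, s13}.

{s1, s2, s5, s6, s8, s10, s11, s13}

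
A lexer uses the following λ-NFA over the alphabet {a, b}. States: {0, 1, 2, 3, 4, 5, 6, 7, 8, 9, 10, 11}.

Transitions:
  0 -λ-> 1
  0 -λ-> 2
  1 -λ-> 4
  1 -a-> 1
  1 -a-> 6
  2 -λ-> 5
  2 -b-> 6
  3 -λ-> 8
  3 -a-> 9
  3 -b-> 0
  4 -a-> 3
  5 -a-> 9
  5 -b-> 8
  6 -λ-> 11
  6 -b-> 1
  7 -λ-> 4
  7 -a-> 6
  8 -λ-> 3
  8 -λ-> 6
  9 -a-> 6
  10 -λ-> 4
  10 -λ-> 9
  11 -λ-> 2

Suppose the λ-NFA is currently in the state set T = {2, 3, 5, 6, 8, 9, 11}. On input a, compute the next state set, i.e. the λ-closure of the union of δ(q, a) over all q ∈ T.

{2, 5, 6, 9, 11}

3 on a → {9}.
5 on a → {9}.
9 on a → {6}.
No a-transition from 2, 6, 8, 11.
Union after reading a: {6, 9}.
Now take the λ-closure:
From 6 via λ: add 11.
From 11 via λ: add 2.
From 2 via λ: add 5.
No new states can be added; the closed set is {2, 5, 6, 9, 11}.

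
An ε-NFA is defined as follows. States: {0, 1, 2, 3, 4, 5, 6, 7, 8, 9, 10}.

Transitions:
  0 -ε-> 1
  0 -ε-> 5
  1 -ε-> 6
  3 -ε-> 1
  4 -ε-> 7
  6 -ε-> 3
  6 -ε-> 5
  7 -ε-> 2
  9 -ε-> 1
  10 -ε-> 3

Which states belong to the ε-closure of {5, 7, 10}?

Start with {5, 7, 10}.
From 7 via ε: add 2.
From 10 via ε: add 3.
From 3 via ε: add 1.
From 1 via ε: add 6.
No new states can be added; the closed set is {1, 2, 3, 5, 6, 7, 10}.

{1, 2, 3, 5, 6, 7, 10}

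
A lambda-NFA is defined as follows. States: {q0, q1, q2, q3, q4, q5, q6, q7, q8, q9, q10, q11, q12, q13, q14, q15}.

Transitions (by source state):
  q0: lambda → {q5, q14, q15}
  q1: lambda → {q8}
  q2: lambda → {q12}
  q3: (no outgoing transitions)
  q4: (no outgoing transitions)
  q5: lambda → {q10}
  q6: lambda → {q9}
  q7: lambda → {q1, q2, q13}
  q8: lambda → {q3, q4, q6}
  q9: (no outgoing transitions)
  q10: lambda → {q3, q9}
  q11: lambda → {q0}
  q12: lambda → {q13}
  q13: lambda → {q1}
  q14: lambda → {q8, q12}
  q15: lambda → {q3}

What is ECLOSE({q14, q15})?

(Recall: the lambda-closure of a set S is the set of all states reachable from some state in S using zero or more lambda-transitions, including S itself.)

Start with {q14, q15}.
From q14 via lambda: add q8, q12.
From q15 via lambda: add q3.
From q8 via lambda: add q4, q6.
From q12 via lambda: add q13.
From q6 via lambda: add q9.
From q13 via lambda: add q1.
No new states can be added; the closed set is {q1, q3, q4, q6, q8, q9, q12, q13, q14, q15}.

{q1, q3, q4, q6, q8, q9, q12, q13, q14, q15}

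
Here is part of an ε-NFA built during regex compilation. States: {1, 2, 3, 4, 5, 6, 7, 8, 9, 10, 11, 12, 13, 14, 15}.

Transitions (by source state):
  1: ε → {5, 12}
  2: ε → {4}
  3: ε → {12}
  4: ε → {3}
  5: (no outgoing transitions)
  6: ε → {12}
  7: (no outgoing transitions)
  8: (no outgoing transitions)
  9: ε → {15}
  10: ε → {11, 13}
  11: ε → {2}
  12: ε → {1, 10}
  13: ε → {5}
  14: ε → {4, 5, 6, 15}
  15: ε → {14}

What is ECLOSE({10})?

{1, 2, 3, 4, 5, 10, 11, 12, 13}

Start with {10}.
From 10 via ε: add 11, 13.
From 11 via ε: add 2.
From 13 via ε: add 5.
From 2 via ε: add 4.
From 4 via ε: add 3.
From 3 via ε: add 12.
From 12 via ε: add 1.
No new states can be added; the closed set is {1, 2, 3, 4, 5, 10, 11, 12, 13}.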